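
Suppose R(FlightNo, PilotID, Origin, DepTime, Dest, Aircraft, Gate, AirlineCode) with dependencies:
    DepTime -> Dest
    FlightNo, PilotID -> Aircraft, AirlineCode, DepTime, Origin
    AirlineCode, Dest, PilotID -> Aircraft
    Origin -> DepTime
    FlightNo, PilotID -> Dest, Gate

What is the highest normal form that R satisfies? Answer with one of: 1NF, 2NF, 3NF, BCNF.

Candidate key: {FlightNo, PilotID}. Prime attributes: {FlightNo, PilotID}.
DepTime -> Dest: {DepTime}⁺ = {DepTime, Dest}, which is not all of the attributes, so the left side is not a superkey — BCNF is violated.
Because {Dest} is non-prime and the left side of DepTime -> Dest is not a superkey, the relation is not in 3NF.
No proper subset of a key has a non-prime attribute in its closure, so there is no partial dependency; 2NF holds.

2NF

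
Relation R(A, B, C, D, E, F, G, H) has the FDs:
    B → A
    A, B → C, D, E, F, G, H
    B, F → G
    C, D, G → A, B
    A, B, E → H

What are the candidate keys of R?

{B} is a candidate key since {B}⁺ = {A, B, C, D, E, F, G, H} covers every attribute.
{C, D, G} is a candidate key since {C, D, G}⁺ = {A, B, C, D, E, F, G, H} covers every attribute.
No proper subset of any of these is a key, and no other minimal superkey exists.

{B}, {C, D, G}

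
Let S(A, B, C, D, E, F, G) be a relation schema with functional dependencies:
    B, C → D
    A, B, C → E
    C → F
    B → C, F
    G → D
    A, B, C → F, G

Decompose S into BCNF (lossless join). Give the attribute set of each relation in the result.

{A, B, E, G}; {B, C, D}; {C, F}

Candidate key of the original relation: {A, B}.
Within {A, B, C, D, E, F, G}: {B, C}⁺ ∩ {A, B, C, D, E, F, G} = {B, C, D, F}, not the whole set, so B, C → D, F violates BCNF; decompose into {B, C, D, F} and {A, B, C, E, G}.
Within {B, C, D, F}: {C}⁺ ∩ {B, C, D, F} = {C, F}, not the whole set, so C → F violates BCNF; decompose into {C, F} and {B, C, D}.
{C, F}: every determinant is a superkey — BCNF.
{B, C, D}: every determinant is a superkey — BCNF.
Within {A, B, C, E, G}: {B}⁺ ∩ {A, B, C, E, G} = {B, C}, not the whole set, so B → C violates BCNF; decompose into {B, C} and {A, B, E, G}.
{B, C}: every determinant is a superkey — BCNF.
{A, B, E, G}: every determinant is a superkey — BCNF.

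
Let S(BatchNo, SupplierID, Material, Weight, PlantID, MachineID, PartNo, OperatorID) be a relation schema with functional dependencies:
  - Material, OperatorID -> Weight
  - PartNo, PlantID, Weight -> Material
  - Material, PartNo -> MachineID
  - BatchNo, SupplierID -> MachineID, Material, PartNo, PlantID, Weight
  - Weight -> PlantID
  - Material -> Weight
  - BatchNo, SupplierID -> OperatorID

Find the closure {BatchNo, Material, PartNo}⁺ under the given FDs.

{BatchNo, MachineID, Material, PartNo, PlantID, Weight}

Start with {BatchNo, Material, PartNo}.
Material, PartNo -> MachineID applies; add {MachineID} → now {BatchNo, MachineID, Material, PartNo}.
Material -> Weight applies; add {Weight} → now {BatchNo, MachineID, Material, PartNo, Weight}.
Weight -> PlantID applies; add {PlantID} → now {BatchNo, MachineID, Material, PartNo, PlantID, Weight}.
No further FD applies.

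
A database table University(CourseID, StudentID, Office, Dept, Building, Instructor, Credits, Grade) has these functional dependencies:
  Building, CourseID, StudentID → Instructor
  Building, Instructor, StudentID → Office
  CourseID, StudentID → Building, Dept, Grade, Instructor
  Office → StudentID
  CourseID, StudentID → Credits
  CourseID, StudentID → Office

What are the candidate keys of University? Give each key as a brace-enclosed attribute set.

{CourseID} never appears on the right of any FD, so every key must include it.
{CourseID, Office}⁺ = {Building, CourseID, Credits, Dept, Grade, Instructor, Office, StudentID} — all of the relation — so {CourseID, Office} is a candidate key.
{CourseID, StudentID}⁺ = {Building, CourseID, Credits, Dept, Grade, Instructor, Office, StudentID} — all of the relation — so {CourseID, StudentID} is a candidate key.
Any other superkey properly contains one of these, so there are no further candidate keys.

{CourseID, Office}, {CourseID, StudentID}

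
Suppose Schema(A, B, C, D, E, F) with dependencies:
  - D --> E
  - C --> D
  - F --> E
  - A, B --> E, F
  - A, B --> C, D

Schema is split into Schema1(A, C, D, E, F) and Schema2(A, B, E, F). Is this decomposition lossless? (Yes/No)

No

Schema1 ∩ Schema2 = {A, E, F}; its closure under F is {A, E, F}.
Neither Schema1 nor Schema2 is contained in that closure, so the decomposition is lossy.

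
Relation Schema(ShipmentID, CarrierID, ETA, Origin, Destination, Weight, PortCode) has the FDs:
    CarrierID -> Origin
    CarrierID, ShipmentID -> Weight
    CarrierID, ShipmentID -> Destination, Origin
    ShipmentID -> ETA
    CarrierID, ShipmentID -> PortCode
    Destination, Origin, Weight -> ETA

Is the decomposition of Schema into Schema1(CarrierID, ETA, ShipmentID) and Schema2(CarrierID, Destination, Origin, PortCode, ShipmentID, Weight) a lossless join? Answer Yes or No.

Common attributes: {CarrierID, ShipmentID}; their closure is {CarrierID, Destination, ETA, Origin, PortCode, ShipmentID, Weight}.
Since Schema1 ⊆ {CarrierID, Destination, ETA, Origin, PortCode, ShipmentID, Weight}, the intersection is a superkey of Schema1; the decomposition is lossless.

Yes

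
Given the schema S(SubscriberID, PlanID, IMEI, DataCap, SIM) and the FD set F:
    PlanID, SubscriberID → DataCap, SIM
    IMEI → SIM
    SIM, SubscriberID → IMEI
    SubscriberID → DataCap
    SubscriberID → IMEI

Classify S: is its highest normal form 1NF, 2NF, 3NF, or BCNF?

1NF

Candidate key: {PlanID, SubscriberID}. Prime attributes: {PlanID, SubscriberID}.
For IMEI → SIM we have {IMEI}⁺ = {IMEI, SIM}; {IMEI} is not a superkey, so BCNF fails.
Because {SIM} is non-prime and the left side of IMEI → SIM is not a superkey, the relation is not in 3NF.
The proper key subset {SubscriberID} of {PlanID, SubscriberID} determines non-prime {DataCap, IMEI, SIM}, so the relation is not even in 2NF.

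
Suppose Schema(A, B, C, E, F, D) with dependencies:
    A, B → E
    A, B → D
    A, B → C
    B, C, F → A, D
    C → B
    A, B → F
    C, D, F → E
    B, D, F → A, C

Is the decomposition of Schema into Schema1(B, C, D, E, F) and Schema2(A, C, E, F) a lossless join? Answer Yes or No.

Yes

Schema1 ∩ Schema2 = {C, E, F}; its closure under F is {A, B, C, D, E, F}.
This includes all of Schema1, so the common attributes are a superkey of Schema1 — the join is lossless.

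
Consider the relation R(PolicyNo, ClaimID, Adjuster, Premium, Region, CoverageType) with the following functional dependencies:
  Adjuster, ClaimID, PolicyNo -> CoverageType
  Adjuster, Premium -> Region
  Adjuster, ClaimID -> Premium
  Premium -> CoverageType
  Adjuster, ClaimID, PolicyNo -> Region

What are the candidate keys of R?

No FD produces {Adjuster, ClaimID, PolicyNo}, so they must be in every candidate key.
Closure of {Adjuster, ClaimID, PolicyNo} is {Adjuster, ClaimID, CoverageType, PolicyNo, Premium, Region}, the whole schema; {Adjuster, ClaimID, PolicyNo} is a candidate key.
No other minimal set has full closure, so this is the only candidate key.

{Adjuster, ClaimID, PolicyNo}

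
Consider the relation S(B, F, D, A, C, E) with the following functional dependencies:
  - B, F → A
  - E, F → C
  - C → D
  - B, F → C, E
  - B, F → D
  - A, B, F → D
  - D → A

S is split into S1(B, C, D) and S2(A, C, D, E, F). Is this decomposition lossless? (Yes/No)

No

Common attributes: {C, D}; their closure is {A, C, D}.
Neither S1 nor S2 is contained in that closure, so the decomposition is lossy.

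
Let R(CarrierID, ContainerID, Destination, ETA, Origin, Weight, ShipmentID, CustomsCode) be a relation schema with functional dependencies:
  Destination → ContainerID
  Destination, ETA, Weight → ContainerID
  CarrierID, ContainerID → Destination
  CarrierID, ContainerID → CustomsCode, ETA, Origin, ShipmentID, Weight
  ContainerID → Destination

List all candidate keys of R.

{CarrierID} never appears on the right of any FD, so every key must include it.
Closure of {CarrierID, ContainerID} is {CarrierID, ContainerID, CustomsCode, Destination, ETA, Origin, ShipmentID, Weight}, the whole schema; {CarrierID, ContainerID} is a candidate key.
Closure of {CarrierID, Destination} is {CarrierID, ContainerID, CustomsCode, Destination, ETA, Origin, ShipmentID, Weight}, the whole schema; {CarrierID, Destination} is a candidate key.
These are minimal and exhaustive — every other superkey contains one of them.

{CarrierID, ContainerID}, {CarrierID, Destination}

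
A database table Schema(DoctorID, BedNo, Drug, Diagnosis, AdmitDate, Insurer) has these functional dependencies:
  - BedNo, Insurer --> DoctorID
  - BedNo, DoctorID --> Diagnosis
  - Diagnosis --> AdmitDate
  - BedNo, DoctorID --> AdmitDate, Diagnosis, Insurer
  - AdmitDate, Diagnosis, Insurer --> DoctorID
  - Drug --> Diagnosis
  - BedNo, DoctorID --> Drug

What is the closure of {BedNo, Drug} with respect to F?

Start with {BedNo, Drug}.
Drug --> Diagnosis applies; add {Diagnosis} → now {BedNo, Diagnosis, Drug}.
Diagnosis --> AdmitDate applies; add {AdmitDate} → now {AdmitDate, BedNo, Diagnosis, Drug}.
No further FD applies.

{AdmitDate, BedNo, Diagnosis, Drug}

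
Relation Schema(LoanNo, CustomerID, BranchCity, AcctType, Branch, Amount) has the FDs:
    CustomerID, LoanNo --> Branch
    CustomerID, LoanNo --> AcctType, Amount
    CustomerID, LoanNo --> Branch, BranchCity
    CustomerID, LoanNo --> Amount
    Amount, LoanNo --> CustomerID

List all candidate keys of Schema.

{Amount, LoanNo}, {CustomerID, LoanNo}

No FD produces {LoanNo}, so it must be in every candidate key.
Closure of {Amount, LoanNo} is {AcctType, Amount, Branch, BranchCity, CustomerID, LoanNo}, the whole schema; {Amount, LoanNo} is a candidate key.
Closure of {CustomerID, LoanNo} is {AcctType, Amount, Branch, BranchCity, CustomerID, LoanNo}, the whole schema; {CustomerID, LoanNo} is a candidate key.
These are minimal and exhaustive — every other superkey contains one of them.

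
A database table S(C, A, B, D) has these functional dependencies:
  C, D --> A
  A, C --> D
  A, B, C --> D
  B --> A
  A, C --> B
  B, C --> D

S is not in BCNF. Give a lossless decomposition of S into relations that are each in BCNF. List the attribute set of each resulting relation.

Candidate keys of the original relation: {A, C}, {B, C}, {C, D}.
{A, B, C, D}: {B} determines {A, B} here but is not a superkey — split on B --> A, giving {A, B} and {B, C, D}.
{A, B} is in BCNF.
{B, C, D} is in BCNF.

{A, B}; {B, C, D}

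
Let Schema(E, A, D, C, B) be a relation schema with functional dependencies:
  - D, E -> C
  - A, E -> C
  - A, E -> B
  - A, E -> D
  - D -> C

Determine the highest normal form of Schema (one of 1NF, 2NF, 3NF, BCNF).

Candidate key: {A, E}. Prime attributes: {A, E}.
D, E -> C: {D, E}⁺ = {C, D, E}, which is not all of the attributes, so the left side is not a superkey — BCNF is violated.
Because {C} is non-prime and the left side of D, E -> C is not a superkey, the relation is not in 3NF.
No proper subset of a key has a non-prime attribute in its closure, so there is no partial dependency; 2NF holds.

2NF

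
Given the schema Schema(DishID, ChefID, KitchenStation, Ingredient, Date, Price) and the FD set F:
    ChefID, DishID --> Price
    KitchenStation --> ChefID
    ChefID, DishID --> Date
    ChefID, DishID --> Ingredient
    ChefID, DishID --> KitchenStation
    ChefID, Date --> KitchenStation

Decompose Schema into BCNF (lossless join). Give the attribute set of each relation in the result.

{ChefID, KitchenStation}; {Date, DishID, Ingredient, KitchenStation, Price}

Candidate keys of the original relation: {ChefID, DishID}, {DishID, KitchenStation}.
In {ChefID, Date, DishID, Ingredient, KitchenStation, Price}, {KitchenStation} is not a superkey ({KitchenStation}⁺ restricted to this set is {ChefID, KitchenStation}), so split on KitchenStation --> ChefID into {ChefID, KitchenStation} and {Date, DishID, Ingredient, KitchenStation, Price}.
{ChefID, KitchenStation} has no BCNF violation.
{Date, DishID, Ingredient, KitchenStation, Price} has no BCNF violation.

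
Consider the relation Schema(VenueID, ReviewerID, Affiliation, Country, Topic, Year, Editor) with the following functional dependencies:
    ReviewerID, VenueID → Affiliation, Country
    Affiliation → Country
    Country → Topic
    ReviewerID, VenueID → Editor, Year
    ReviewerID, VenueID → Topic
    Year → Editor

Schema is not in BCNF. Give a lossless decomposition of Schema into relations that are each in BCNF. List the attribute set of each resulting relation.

Candidate key of the original relation: {ReviewerID, VenueID}.
Within {Affiliation, Country, Editor, ReviewerID, Topic, VenueID, Year}: {Affiliation}⁺ ∩ {Affiliation, Country, Editor, ReviewerID, Topic, VenueID, Year} = {Affiliation, Country, Topic}, not the whole set, so Affiliation → Country, Topic violates BCNF; decompose into {Affiliation, Country, Topic} and {Affiliation, Editor, ReviewerID, VenueID, Year}.
Within {Affiliation, Country, Topic}: {Country}⁺ ∩ {Affiliation, Country, Topic} = {Country, Topic}, not the whole set, so Country → Topic violates BCNF; decompose into {Country, Topic} and {Affiliation, Country}.
{Country, Topic}: every determinant is a superkey — BCNF.
{Affiliation, Country}: every determinant is a superkey — BCNF.
Within {Affiliation, Editor, ReviewerID, VenueID, Year}: {Year}⁺ ∩ {Affiliation, Editor, ReviewerID, VenueID, Year} = {Editor, Year}, not the whole set, so Year → Editor violates BCNF; decompose into {Editor, Year} and {Affiliation, ReviewerID, VenueID, Year}.
{Editor, Year}: every determinant is a superkey — BCNF.
{Affiliation, ReviewerID, VenueID, Year}: every determinant is a superkey — BCNF.

{Affiliation, Country}; {Affiliation, ReviewerID, VenueID, Year}; {Country, Topic}; {Editor, Year}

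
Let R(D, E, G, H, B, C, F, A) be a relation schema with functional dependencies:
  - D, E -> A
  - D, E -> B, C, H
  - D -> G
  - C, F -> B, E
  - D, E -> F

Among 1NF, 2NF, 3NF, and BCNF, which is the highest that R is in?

1NF

Candidate keys: {C, D, F}, {D, E}. Prime attributes: {C, D, E, F}.
For D -> G we have {D}⁺ = {D, G}; {D} is not a superkey, so BCNF fails.
D -> G has non-prime {G} on the right and a non-superkey on the left, so 3NF fails.
Since {D} ⊂ {D, E} and {D}⁺ ⊇ {G} with {G} non-prime, there is a partial dependency; 2NF fails.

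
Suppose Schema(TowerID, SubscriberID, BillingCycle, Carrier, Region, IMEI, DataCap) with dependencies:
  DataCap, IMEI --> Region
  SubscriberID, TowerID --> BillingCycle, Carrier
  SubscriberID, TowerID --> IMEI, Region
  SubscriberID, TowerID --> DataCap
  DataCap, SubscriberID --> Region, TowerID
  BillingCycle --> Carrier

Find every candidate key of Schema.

Attributes never on any right-hand side: {SubscriberID} — every candidate key must contain it.
Closure of {DataCap, SubscriberID} is {BillingCycle, Carrier, DataCap, IMEI, Region, SubscriberID, TowerID}, the whole schema; {DataCap, SubscriberID} is a candidate key.
Closure of {SubscriberID, TowerID} is {BillingCycle, Carrier, DataCap, IMEI, Region, SubscriberID, TowerID}, the whole schema; {SubscriberID, TowerID} is a candidate key.
Any other superkey properly contains one of these, so there are no further candidate keys.

{DataCap, SubscriberID}, {SubscriberID, TowerID}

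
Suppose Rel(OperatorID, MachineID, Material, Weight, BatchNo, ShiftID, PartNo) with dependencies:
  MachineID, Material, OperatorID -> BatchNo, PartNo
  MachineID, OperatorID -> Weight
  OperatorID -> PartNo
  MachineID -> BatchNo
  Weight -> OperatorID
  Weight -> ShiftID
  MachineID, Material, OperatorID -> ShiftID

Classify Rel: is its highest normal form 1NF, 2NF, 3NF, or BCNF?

1NF

Candidate keys: {MachineID, Material, OperatorID}, {MachineID, Material, Weight}. Prime attributes: {MachineID, Material, OperatorID, Weight}.
MachineID, OperatorID -> Weight: {MachineID, OperatorID}⁺ = {BatchNo, MachineID, OperatorID, PartNo, ShiftID, Weight}, which is not all of the attributes, so the left side is not a superkey — BCNF is violated.
OperatorID -> PartNo has non-prime {PartNo} on the right and a non-superkey on the left, so 3NF fails.
The proper key subset {MachineID} of {MachineID, Material, OperatorID} determines non-prime {BatchNo}, so the relation is not even in 2NF.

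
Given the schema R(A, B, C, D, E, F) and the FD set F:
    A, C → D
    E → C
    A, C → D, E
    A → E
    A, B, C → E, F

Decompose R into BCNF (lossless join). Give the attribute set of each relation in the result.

{A, B, F}; {A, C}; {A, D, E}; {C, E}

Candidate key of the original relation: {A, B}.
Within {A, B, C, D, E, F}: {A, C}⁺ ∩ {A, B, C, D, E, F} = {A, C, D, E}, not the whole set, so A, C → D, E violates BCNF; decompose into {A, C, D, E} and {A, B, C, F}.
Within {A, C, D, E}: {E}⁺ ∩ {A, C, D, E} = {C, E}, not the whole set, so E → C violates BCNF; decompose into {C, E} and {A, D, E}.
{C, E} is in BCNF.
{A, D, E} is in BCNF.
Within {A, B, C, F}: {A}⁺ ∩ {A, B, C, F} = {A, C}, not the whole set, so A → C violates BCNF; decompose into {A, C} and {A, B, F}.
{A, C} is in BCNF.
{A, B, F} is in BCNF.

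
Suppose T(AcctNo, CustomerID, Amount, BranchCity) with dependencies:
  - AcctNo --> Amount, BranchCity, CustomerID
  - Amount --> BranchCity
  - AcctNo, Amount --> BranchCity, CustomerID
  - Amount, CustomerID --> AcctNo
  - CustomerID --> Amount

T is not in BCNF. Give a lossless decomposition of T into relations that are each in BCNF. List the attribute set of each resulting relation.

Candidate keys of the original relation: {AcctNo}, {CustomerID}.
{AcctNo, Amount, BranchCity, CustomerID}: {Amount} determines {Amount, BranchCity} here but is not a superkey — split on Amount --> BranchCity, giving {Amount, BranchCity} and {AcctNo, Amount, CustomerID}.
{Amount, BranchCity}: every determinant is a superkey — BCNF.
{AcctNo, Amount, CustomerID}: every determinant is a superkey — BCNF.

{AcctNo, Amount, CustomerID}; {Amount, BranchCity}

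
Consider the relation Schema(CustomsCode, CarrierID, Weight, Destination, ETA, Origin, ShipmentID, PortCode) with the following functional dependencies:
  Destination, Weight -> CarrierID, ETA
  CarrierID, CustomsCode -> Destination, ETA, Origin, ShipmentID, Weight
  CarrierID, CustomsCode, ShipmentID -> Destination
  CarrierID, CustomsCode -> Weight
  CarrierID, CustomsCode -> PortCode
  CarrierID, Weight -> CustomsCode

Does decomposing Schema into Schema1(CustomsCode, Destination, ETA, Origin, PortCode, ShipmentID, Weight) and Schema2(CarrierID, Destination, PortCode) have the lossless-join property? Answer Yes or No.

No

The shared attributes are {Destination, PortCode} and {Destination, PortCode}⁺ = {Destination, PortCode}.
The closure covers neither Schema1 nor Schema2 entirely; the join is not lossless.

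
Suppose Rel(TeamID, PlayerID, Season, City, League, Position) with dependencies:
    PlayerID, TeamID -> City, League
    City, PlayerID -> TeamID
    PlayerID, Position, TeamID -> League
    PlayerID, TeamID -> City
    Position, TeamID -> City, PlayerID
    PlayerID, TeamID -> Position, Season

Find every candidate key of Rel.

Closure of {City, PlayerID} is {City, League, PlayerID, Position, Season, TeamID}, the whole schema; {City, PlayerID} is a candidate key.
Closure of {PlayerID, TeamID} is {City, League, PlayerID, Position, Season, TeamID}, the whole schema; {PlayerID, TeamID} is a candidate key.
Closure of {Position, TeamID} is {City, League, PlayerID, Position, Season, TeamID}, the whole schema; {Position, TeamID} is a candidate key.
No proper subset of any of these is a key, and no other minimal superkey exists.

{City, PlayerID}, {PlayerID, TeamID}, {Position, TeamID}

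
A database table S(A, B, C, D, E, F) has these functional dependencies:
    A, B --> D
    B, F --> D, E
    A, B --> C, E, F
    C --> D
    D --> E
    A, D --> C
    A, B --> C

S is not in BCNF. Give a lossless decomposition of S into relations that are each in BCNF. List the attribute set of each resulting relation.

Candidate key of the original relation: {A, B}.
Within {A, B, C, D, E, F}: {B, F}⁺ ∩ {A, B, C, D, E, F} = {B, D, E, F}, not the whole set, so B, F --> D, E violates BCNF; decompose into {B, D, E, F} and {A, B, C, F}.
Within {B, D, E, F}: {D}⁺ ∩ {B, D, E, F} = {D, E}, not the whole set, so D --> E violates BCNF; decompose into {D, E} and {B, D, F}.
{D, E} is in BCNF.
{B, D, F} is in BCNF.
{A, B, C, F} is in BCNF.

{A, B, C, F}; {B, D, F}; {D, E}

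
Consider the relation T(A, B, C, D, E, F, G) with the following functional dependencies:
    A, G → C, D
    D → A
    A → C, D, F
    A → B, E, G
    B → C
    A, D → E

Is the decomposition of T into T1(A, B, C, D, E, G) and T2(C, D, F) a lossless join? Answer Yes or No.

Yes

The shared attributes are {C, D} and {C, D}⁺ = {A, B, C, D, E, F, G}.
T1 is contained in that closure, so T1 ∩ T2 → T1 holds and the join is lossless.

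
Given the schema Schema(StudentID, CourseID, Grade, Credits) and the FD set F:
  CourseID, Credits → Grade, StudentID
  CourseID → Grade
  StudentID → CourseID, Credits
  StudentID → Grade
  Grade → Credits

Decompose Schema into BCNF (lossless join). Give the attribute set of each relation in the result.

{CourseID, Grade, StudentID}; {Credits, Grade}

Candidate keys of the original relation: {CourseID}, {StudentID}.
In {CourseID, Credits, Grade, StudentID}, {Grade} is not a superkey ({Grade}⁺ restricted to this set is {Credits, Grade}), so split on Grade → Credits into {Credits, Grade} and {CourseID, Grade, StudentID}.
{Credits, Grade} is in BCNF.
{CourseID, Grade, StudentID} is in BCNF.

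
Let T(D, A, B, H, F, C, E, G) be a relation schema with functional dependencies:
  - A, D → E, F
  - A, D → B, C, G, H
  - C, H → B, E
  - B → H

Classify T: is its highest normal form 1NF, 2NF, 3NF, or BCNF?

Candidate key: {A, D}. Prime attributes: {A, D}.
C, H → B, E breaks BCNF: {C, H}⁺ = {B, C, E, H}, so {C, H} is not a superkey.
C, H → B, E determines the non-prime attributes {B, E} from a non-superkey — 3NF is violated.
No non-prime attribute depends on a proper subset of any candidate key, so 2NF holds.

2NF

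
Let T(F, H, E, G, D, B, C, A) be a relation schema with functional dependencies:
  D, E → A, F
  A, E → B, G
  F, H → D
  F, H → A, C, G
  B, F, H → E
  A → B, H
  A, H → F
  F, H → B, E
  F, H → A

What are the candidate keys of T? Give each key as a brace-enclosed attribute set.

{A}⁺ = {A, B, C, D, E, F, G, H}, which is every attribute, so {A} is a candidate key.
{D, E}⁺ = {A, B, C, D, E, F, G, H}, which is every attribute, so {D, E} is a candidate key.
{F, H}⁺ = {A, B, C, D, E, F, G, H}, which is every attribute, so {F, H} is a candidate key.
These are minimal and exhaustive — every other superkey contains one of them.

{A}, {D, E}, {F, H}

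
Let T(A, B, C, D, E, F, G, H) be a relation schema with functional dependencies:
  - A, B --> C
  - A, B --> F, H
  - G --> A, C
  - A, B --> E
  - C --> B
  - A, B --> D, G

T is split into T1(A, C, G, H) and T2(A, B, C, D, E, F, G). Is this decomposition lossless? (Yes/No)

T1 ∩ T2 = {A, C, G}; its closure under F is {A, B, C, D, E, F, G, H}.
This includes all of T1, so the common attributes are a superkey of T1 — the join is lossless.

Yes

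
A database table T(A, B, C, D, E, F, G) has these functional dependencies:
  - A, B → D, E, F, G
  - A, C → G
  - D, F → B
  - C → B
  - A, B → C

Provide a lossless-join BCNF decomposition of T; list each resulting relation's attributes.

{A, C, D, E, F, G}; {B, D, F}

Candidate keys of the original relation: {A, B}, {A, C}, {A, D, F}.
In {A, B, C, D, E, F, G}, {D, F} is not a superkey ({D, F}⁺ restricted to this set is {B, D, F}), so split on D, F → B into {B, D, F} and {A, C, D, E, F, G}.
{B, D, F} has no BCNF violation.
{A, C, D, E, F, G} has no BCNF violation.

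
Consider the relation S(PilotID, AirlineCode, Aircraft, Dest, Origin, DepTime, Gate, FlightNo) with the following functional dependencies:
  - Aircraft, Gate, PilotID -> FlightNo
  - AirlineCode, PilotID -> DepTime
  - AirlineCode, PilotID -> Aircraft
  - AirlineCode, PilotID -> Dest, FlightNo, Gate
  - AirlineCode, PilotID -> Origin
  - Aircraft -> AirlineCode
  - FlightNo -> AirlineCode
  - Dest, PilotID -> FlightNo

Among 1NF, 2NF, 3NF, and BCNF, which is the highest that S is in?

Candidate keys: {Aircraft, PilotID}, {AirlineCode, PilotID}, {Dest, PilotID}, {FlightNo, PilotID}. Prime attributes: {Aircraft, AirlineCode, Dest, FlightNo, PilotID}.
Aircraft -> AirlineCode: {Aircraft}⁺ = {Aircraft, AirlineCode}, which is not all of the attributes, so the left side is not a superkey — BCNF is violated.
Its right-hand attributes {AirlineCode} are all prime, as are those of every other non-superkey FD — the relation is in 3NF.

3NF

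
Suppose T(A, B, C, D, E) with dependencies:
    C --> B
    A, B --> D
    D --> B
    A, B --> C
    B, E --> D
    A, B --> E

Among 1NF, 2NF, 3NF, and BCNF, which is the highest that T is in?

Candidate keys: {A, B}, {A, C}, {A, D}. Prime attributes: {A, B, C, D}.
C --> B: {C}⁺ = {B, C}, which is not all of the attributes, so the left side is not a superkey — BCNF is violated.
But every attribute on its right side ({B}) is prime, and the same holds for every other non-superkey FD, so 3NF still holds.

3NF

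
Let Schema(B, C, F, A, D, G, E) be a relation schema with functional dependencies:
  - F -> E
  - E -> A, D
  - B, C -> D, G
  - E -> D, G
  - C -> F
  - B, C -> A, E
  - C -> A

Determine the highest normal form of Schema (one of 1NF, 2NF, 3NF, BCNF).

Candidate key: {B, C}. Prime attributes: {B, C}.
F -> E breaks BCNF: {F}⁺ = {A, D, E, F, G}, so {F} is not a superkey.
Because {E} is non-prime and the left side of F -> E is not a superkey, the relation is not in 3NF.
{C} is a proper subset of the key {B, C}, and {C}⁺ contains the non-prime attributes {A, D, E, F, G} — a partial dependency, so 2NF is violated.

1NF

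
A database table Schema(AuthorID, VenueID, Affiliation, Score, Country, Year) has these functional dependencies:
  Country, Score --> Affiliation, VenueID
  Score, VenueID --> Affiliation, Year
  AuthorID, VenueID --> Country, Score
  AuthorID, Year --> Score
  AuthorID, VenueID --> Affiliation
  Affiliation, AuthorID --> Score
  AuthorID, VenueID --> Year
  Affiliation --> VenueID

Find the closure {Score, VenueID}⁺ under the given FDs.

Start with {Score, VenueID}.
Score, VenueID --> Affiliation, Year applies; add {Affiliation, Year} → now {Affiliation, Score, VenueID, Year}.
No further FD applies.

{Affiliation, Score, VenueID, Year}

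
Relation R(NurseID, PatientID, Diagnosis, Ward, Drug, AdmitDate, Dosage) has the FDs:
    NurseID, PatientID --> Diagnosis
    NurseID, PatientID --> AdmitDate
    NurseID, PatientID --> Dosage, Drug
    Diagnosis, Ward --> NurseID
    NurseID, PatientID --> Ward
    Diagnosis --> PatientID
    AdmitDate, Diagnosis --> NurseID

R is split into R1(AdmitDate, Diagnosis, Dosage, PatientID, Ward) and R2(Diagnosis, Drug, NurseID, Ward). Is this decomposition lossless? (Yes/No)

Yes

The shared attributes are {Diagnosis, Ward} and {Diagnosis, Ward}⁺ = {AdmitDate, Diagnosis, Dosage, Drug, NurseID, PatientID, Ward}.
R1 is contained in that closure, so R1 ∩ R2 --> R1 holds and the join is lossless.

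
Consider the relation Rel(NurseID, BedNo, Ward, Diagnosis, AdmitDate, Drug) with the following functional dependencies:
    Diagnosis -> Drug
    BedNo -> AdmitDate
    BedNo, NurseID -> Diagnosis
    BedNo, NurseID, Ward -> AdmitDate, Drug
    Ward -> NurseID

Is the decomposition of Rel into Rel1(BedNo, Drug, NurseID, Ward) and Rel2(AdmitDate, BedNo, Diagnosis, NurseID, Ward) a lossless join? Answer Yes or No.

Yes

The shared attributes are {BedNo, NurseID, Ward} and {BedNo, NurseID, Ward}⁺ = {AdmitDate, BedNo, Diagnosis, Drug, NurseID, Ward}.
Since Rel1 ⊆ {AdmitDate, BedNo, Diagnosis, Drug, NurseID, Ward}, the intersection is a superkey of Rel1; the decomposition is lossless.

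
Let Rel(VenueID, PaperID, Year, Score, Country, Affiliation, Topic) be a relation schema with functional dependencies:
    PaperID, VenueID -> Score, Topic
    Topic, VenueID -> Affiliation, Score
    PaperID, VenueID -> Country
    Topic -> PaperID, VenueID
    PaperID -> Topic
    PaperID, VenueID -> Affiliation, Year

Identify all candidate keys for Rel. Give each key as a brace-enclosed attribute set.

{PaperID}, {Topic}

{PaperID} is a candidate key since {PaperID}⁺ = {Affiliation, Country, PaperID, Score, Topic, VenueID, Year} covers every attribute.
{Topic} is a candidate key since {Topic}⁺ = {Affiliation, Country, PaperID, Score, Topic, VenueID, Year} covers every attribute.
These are minimal and exhaustive — every other superkey contains one of them.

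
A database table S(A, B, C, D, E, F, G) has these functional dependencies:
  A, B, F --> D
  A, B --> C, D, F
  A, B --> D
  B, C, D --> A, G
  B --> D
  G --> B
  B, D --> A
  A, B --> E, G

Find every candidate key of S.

{B} is a candidate key since {B}⁺ = {A, B, C, D, E, F, G} covers every attribute.
{G} is a candidate key since {G}⁺ = {A, B, C, D, E, F, G} covers every attribute.
These are minimal and exhaustive — every other superkey contains one of them.

{B}, {G}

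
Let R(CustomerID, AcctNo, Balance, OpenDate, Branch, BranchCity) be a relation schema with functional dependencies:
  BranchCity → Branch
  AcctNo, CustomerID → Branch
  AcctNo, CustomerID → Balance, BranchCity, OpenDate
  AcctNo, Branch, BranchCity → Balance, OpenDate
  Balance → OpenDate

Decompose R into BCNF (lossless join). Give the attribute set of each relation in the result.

Candidate key of the original relation: {AcctNo, CustomerID}.
{AcctNo, Balance, Branch, BranchCity, CustomerID, OpenDate}: {BranchCity} determines {Branch, BranchCity} here but is not a superkey — split on BranchCity → Branch, giving {Branch, BranchCity} and {AcctNo, Balance, BranchCity, CustomerID, OpenDate}.
{Branch, BranchCity}: every determinant is a superkey — BCNF.
{AcctNo, Balance, BranchCity, CustomerID, OpenDate}: {Balance} determines {Balance, OpenDate} here but is not a superkey — split on Balance → OpenDate, giving {Balance, OpenDate} and {AcctNo, Balance, BranchCity, CustomerID}.
{Balance, OpenDate}: every determinant is a superkey — BCNF.
{AcctNo, Balance, BranchCity, CustomerID}: {AcctNo, BranchCity} determines {AcctNo, Balance, BranchCity} here but is not a superkey — split on AcctNo, BranchCity → Balance, giving {AcctNo, Balance, BranchCity} and {AcctNo, BranchCity, CustomerID}.
{AcctNo, Balance, BranchCity}: every determinant is a superkey — BCNF.
{AcctNo, BranchCity, CustomerID}: every determinant is a superkey — BCNF.

{AcctNo, Balance, BranchCity}; {AcctNo, BranchCity, CustomerID}; {Balance, OpenDate}; {Branch, BranchCity}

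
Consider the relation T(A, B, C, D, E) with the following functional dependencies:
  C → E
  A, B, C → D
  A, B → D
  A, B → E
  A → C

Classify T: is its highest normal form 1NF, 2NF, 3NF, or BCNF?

1NF

Candidate key: {A, B}. Prime attributes: {A, B}.
C → E breaks BCNF: {C}⁺ = {C, E}, so {C} is not a superkey.
C → E determines the non-prime attribute {E} from a non-superkey — 3NF is violated.
{A} is a proper subset of the key {A, B}, and {A}⁺ contains the non-prime attributes {C, E} — a partial dependency, so 2NF is violated.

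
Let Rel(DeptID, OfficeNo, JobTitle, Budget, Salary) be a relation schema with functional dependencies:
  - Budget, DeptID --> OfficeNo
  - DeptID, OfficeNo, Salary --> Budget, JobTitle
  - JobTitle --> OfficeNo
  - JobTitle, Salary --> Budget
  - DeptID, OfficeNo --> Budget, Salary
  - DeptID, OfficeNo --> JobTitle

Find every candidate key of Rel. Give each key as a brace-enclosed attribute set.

{Budget, DeptID}, {DeptID, JobTitle}, {DeptID, OfficeNo}

{DeptID} never appears on the right of any FD, so every key must include it.
{Budget, DeptID}⁺ = {Budget, DeptID, JobTitle, OfficeNo, Salary}, which is every attribute, so {Budget, DeptID} is a candidate key.
{DeptID, JobTitle}⁺ = {Budget, DeptID, JobTitle, OfficeNo, Salary}, which is every attribute, so {DeptID, JobTitle} is a candidate key.
{DeptID, OfficeNo}⁺ = {Budget, DeptID, JobTitle, OfficeNo, Salary}, which is every attribute, so {DeptID, OfficeNo} is a candidate key.
No proper subset of any of these is a key, and no other minimal superkey exists.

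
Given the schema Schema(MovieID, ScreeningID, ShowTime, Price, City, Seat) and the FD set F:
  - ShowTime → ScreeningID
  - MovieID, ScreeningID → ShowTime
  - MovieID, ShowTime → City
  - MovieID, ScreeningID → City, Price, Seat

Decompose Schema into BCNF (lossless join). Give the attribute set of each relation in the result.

Candidate keys of the original relation: {MovieID, ScreeningID}, {MovieID, ShowTime}.
Within {City, MovieID, Price, ScreeningID, Seat, ShowTime}: {ShowTime}⁺ ∩ {City, MovieID, Price, ScreeningID, Seat, ShowTime} = {ScreeningID, ShowTime}, not the whole set, so ShowTime → ScreeningID violates BCNF; decompose into {ScreeningID, ShowTime} and {City, MovieID, Price, Seat, ShowTime}.
{ScreeningID, ShowTime} has no BCNF violation.
{City, MovieID, Price, Seat, ShowTime} has no BCNF violation.

{City, MovieID, Price, Seat, ShowTime}; {ScreeningID, ShowTime}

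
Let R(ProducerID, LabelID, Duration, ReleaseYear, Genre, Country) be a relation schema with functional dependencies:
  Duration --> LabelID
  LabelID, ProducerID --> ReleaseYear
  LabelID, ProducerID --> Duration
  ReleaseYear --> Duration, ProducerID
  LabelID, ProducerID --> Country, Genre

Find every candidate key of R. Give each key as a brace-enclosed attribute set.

{ReleaseYear}⁺ = {Country, Duration, Genre, LabelID, ProducerID, ReleaseYear} — all of the relation — so {ReleaseYear} is a candidate key.
{Duration, ProducerID}⁺ = {Country, Duration, Genre, LabelID, ProducerID, ReleaseYear} — all of the relation — so {Duration, ProducerID} is a candidate key.
{LabelID, ProducerID}⁺ = {Country, Duration, Genre, LabelID, ProducerID, ReleaseYear} — all of the relation — so {LabelID, ProducerID} is a candidate key.
Any other superkey properly contains one of these, so there are no further candidate keys.

{Duration, ProducerID}, {LabelID, ProducerID}, {ReleaseYear}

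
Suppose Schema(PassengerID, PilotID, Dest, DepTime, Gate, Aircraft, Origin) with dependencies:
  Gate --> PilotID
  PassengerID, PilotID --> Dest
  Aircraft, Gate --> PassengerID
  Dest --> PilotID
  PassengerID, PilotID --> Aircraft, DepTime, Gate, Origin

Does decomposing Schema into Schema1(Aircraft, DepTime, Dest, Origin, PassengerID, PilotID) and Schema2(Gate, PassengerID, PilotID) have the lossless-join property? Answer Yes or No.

Yes

The shared attributes are {PassengerID, PilotID} and {PassengerID, PilotID}⁺ = {Aircraft, DepTime, Dest, Gate, Origin, PassengerID, PilotID}.
Since Schema1 ⊆ {Aircraft, DepTime, Dest, Gate, Origin, PassengerID, PilotID}, the intersection is a superkey of Schema1; the decomposition is lossless.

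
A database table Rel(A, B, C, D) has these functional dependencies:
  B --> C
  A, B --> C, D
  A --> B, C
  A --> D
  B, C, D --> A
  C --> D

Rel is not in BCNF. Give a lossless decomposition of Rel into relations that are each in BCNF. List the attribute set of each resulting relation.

Candidate keys of the original relation: {A}, {B}.
{A, B, C, D}: {C} determines {C, D} here but is not a superkey — split on C --> D, giving {C, D} and {A, B, C}.
{C, D} is in BCNF.
{A, B, C} is in BCNF.

{A, B, C}; {C, D}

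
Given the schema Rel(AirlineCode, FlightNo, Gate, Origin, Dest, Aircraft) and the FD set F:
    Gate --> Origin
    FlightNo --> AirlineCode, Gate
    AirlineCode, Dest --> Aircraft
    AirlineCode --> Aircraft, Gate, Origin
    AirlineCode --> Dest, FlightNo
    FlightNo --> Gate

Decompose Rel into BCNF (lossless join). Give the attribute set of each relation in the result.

Candidate keys of the original relation: {AirlineCode}, {FlightNo}.
Within {Aircraft, AirlineCode, Dest, FlightNo, Gate, Origin}: {Gate}⁺ ∩ {Aircraft, AirlineCode, Dest, FlightNo, Gate, Origin} = {Gate, Origin}, not the whole set, so Gate --> Origin violates BCNF; decompose into {Gate, Origin} and {Aircraft, AirlineCode, Dest, FlightNo, Gate}.
{Gate, Origin} has no BCNF violation.
{Aircraft, AirlineCode, Dest, FlightNo, Gate} has no BCNF violation.

{Aircraft, AirlineCode, Dest, FlightNo, Gate}; {Gate, Origin}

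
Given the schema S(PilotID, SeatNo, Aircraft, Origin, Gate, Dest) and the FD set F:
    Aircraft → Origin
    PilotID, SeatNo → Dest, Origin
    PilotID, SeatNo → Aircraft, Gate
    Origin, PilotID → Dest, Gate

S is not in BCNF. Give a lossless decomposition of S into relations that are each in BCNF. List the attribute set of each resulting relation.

{Aircraft, Dest, Gate, PilotID}; {Aircraft, Origin}; {Aircraft, PilotID, SeatNo}

Candidate key of the original relation: {PilotID, SeatNo}.
Within {Aircraft, Dest, Gate, Origin, PilotID, SeatNo}: {Aircraft}⁺ ∩ {Aircraft, Dest, Gate, Origin, PilotID, SeatNo} = {Aircraft, Origin}, not the whole set, so Aircraft → Origin violates BCNF; decompose into {Aircraft, Origin} and {Aircraft, Dest, Gate, PilotID, SeatNo}.
{Aircraft, Origin} is in BCNF.
Within {Aircraft, Dest, Gate, PilotID, SeatNo}: {Aircraft, PilotID}⁺ ∩ {Aircraft, Dest, Gate, PilotID, SeatNo} = {Aircraft, Dest, Gate, PilotID}, not the whole set, so Aircraft, PilotID → Dest, Gate violates BCNF; decompose into {Aircraft, Dest, Gate, PilotID} and {Aircraft, PilotID, SeatNo}.
{Aircraft, Dest, Gate, PilotID} is in BCNF.
{Aircraft, PilotID, SeatNo} is in BCNF.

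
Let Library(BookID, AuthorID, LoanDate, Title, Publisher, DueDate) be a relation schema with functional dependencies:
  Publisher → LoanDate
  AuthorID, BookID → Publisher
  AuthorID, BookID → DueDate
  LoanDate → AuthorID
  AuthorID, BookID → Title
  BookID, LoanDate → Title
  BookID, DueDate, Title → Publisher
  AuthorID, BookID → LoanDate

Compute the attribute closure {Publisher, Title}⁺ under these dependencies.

Start with {Publisher, Title}.
Publisher → LoanDate applies; add {LoanDate} → now {LoanDate, Publisher, Title}.
LoanDate → AuthorID applies; add {AuthorID} → now {AuthorID, LoanDate, Publisher, Title}.
No further FD applies.

{AuthorID, LoanDate, Publisher, Title}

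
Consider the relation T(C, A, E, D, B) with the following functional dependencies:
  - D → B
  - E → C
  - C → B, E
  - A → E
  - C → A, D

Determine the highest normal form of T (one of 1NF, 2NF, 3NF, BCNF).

Candidate keys: {A}, {C}, {E}. Prime attributes: {A, C, E}.
For D → B we have {D}⁺ = {B, D}; {D} is not a superkey, so BCNF fails.
Because {B} is non-prime and the left side of D → B is not a superkey, the relation is not in 3NF.
Every candidate key is a single attribute, so no partial dependency is possible; 2NF holds.

2NF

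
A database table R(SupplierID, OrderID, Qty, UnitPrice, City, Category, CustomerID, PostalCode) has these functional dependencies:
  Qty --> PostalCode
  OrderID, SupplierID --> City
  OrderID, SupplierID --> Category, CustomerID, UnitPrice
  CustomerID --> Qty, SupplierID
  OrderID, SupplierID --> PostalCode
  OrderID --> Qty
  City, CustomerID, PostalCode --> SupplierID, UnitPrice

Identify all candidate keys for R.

{OrderID} never appears on the right of any FD, so every key must include it.
Closure of {CustomerID, OrderID} is {Category, City, CustomerID, OrderID, PostalCode, Qty, SupplierID, UnitPrice}, the whole schema; {CustomerID, OrderID} is a candidate key.
Closure of {OrderID, SupplierID} is {Category, City, CustomerID, OrderID, PostalCode, Qty, SupplierID, UnitPrice}, the whole schema; {OrderID, SupplierID} is a candidate key.
These are minimal and exhaustive — every other superkey contains one of them.

{CustomerID, OrderID}, {OrderID, SupplierID}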